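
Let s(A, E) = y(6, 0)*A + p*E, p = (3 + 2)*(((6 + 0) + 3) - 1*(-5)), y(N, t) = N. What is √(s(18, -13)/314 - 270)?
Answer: I*√6718187/157 ≈ 16.509*I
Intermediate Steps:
p = 70 (p = 5*((6 + 3) + 5) = 5*(9 + 5) = 5*14 = 70)
s(A, E) = 6*A + 70*E
√(s(18, -13)/314 - 270) = √((6*18 + 70*(-13))/314 - 270) = √((108 - 910)*(1/314) - 270) = √(-802*1/314 - 270) = √(-401/157 - 270) = √(-42791/157) = I*√6718187/157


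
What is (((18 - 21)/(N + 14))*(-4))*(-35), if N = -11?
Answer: -140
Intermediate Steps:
(((18 - 21)/(N + 14))*(-4))*(-35) = (((18 - 21)/(-11 + 14))*(-4))*(-35) = (-3/3*(-4))*(-35) = (-3*⅓*(-4))*(-35) = -1*(-4)*(-35) = 4*(-35) = -140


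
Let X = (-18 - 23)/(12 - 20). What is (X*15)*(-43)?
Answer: -26445/8 ≈ -3305.6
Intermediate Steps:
X = 41/8 (X = -41/(-8) = -41*(-⅛) = 41/8 ≈ 5.1250)
(X*15)*(-43) = ((41/8)*15)*(-43) = (615/8)*(-43) = -26445/8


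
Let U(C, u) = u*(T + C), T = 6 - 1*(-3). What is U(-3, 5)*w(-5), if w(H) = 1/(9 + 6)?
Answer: 2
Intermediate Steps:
w(H) = 1/15
T = 9 (T = 6 + 3 = 9)
U(C, u) = u*(9 + C)
U(-3, 5)*w(-5) = (5*(9 - 3))*(1/15) = (5*6)*(1/15) = 30*(1/15) = 2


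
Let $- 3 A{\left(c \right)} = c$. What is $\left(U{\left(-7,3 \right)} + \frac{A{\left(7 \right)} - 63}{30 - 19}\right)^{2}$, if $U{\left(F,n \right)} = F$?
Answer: $\frac{182329}{1089} \approx 167.43$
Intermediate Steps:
$A{\left(c \right)} = - \frac{c}{3}$
$\left(U{\left(-7,3 \right)} + \frac{A{\left(7 \right)} - 63}{30 - 19}\right)^{2} = \left(-7 + \frac{\left(- \frac{1}{3}\right) 7 - 63}{30 - 19}\right)^{2} = \left(-7 + \frac{- \frac{7}{3} - 63}{11}\right)^{2} = \left(-7 - \frac{196}{33}\right)^{2} = \left(- \frac{427}{33}\right)^{2} = \frac{182329}{1089}$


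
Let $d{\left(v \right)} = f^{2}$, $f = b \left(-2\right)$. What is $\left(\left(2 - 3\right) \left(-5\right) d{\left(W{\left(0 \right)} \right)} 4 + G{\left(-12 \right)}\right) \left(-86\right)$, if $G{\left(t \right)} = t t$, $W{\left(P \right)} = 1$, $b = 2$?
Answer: $-39904$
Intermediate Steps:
$f = -4$ ($f = 2 \left(-2\right) = -4$)
$G{\left(t \right)} = t^{2}$
$d{\left(v \right)} = 16$ ($d{\left(v \right)} = \left(-4\right)^{2} = 16$)
$\left(\left(2 - 3\right) \left(-5\right) d{\left(W{\left(0 \right)} \right)} 4 + G{\left(-12 \right)}\right) \left(-86\right) = \left(\left(2 - 3\right) \left(-5\right) 16 \cdot 4 + \left(-12\right)^{2}\right) \left(-86\right) = \left(\left(-1\right) \left(-5\right) 16 \cdot 4 + 144\right) \left(-86\right) = \left(5 \cdot 16 \cdot 4 + 144\right) \left(-86\right) = \left(80 \cdot 4 + 144\right) \left(-86\right) = \left(320 + 144\right) \left(-86\right) = 464 \left(-86\right) = -39904$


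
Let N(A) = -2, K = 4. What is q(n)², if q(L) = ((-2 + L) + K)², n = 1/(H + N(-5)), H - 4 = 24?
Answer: 7890481/456976 ≈ 17.267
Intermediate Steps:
H = 28 (H = 4 + 24 = 28)
n = 1/26 (n = 1/(28 - 2) = 1/26 ≈ 0.038462)
q(L) = (2 + L)² (q(L) = ((-2 + L) + 4)² = (2 + L)²)
q(n)² = ((2 + 1/26)²)² = ((53/26)²)² = (2809/676)² = 7890481/456976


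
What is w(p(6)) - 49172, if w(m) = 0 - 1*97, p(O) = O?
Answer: -49269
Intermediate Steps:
w(m) = -97 (w(m) = 0 - 97 = -97)
w(p(6)) - 49172 = -97 - 49172 = -49269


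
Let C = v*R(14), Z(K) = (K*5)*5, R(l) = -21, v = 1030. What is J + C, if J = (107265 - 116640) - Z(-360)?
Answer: -22005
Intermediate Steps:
Z(K) = 25*K (Z(K) = (5*K)*5 = 25*K)
C = -21630 (C = 1030*(-21) = -21630)
J = -375 (J = (107265 - 116640) - 25*(-360) = -9375 - 1*(-9000) = -9375 + 9000 = -375)
J + C = -375 - 21630 = -22005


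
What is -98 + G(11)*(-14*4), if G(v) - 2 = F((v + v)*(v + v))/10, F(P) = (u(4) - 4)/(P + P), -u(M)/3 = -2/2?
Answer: -254093/1210 ≈ -209.99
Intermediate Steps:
u(M) = 3 (u(M) = -(-6)/2 = -3*(-1) = 3)
F(P) = -1/(2*P) (F(P) = (3 - 4)/(P + P) = -1/(2*P))
G(v) = 2 - 1/(80*v**2) (G(v) = 2 - 1/(2*(v + v)**2)/10 = 2 - 1/(4*v**2)/2*(1/10) = 2 - 1/(8*v**2)*(1/10) = 2 - 1/(80*v**2))
-98 + G(11)*(-14*4) = -98 + (2 - 1/80/11**2)*(-14*4) = -98 + (2 - 1/80*1/121)*(-56) = -98 + (2 - 1/9680)*(-56) = -98 + (19359/9680)*(-56) = -98 - 135513/1210 = -254093/1210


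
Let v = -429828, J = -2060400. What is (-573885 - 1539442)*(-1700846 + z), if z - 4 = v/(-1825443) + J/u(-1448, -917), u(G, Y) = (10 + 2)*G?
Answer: 46570082297331547297/12957066 ≈ 3.5942e+12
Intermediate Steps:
u(G, Y) = 12*G
z = 1591293725/12957066 (z = 4 + (-429828/(-1825443) - 2060400/(12*(-1448))) = 4 + (-429828*(-1/1825443) - 2060400/(-17376)) = 4 + (8428/35793 - 2060400*(-1/17376)) = 4 + (8428/35793 + 42925/362) = 4 + 1539465461/12957066 = 1591293725/12957066 ≈ 122.81)
(-573885 - 1539442)*(-1700846 + z) = (-573885 - 1539442)*(-1700846 + 1591293725/12957066) = -2113327*(-22036382584111/12957066) = 46570082297331547297/12957066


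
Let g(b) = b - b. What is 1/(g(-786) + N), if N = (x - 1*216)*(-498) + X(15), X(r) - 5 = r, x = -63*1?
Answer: 1/138962 ≈ 7.1962e-6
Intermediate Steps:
x = -63
X(r) = 5 + r
g(b) = 0
N = 138962 (N = (-63 - 1*216)*(-498) + (5 + 15) = (-63 - 216)*(-498) + 20 = -279*(-498) + 20 = 138942 + 20 = 138962)
1/(g(-786) + N) = 1/(0 + 138962) = 1/138962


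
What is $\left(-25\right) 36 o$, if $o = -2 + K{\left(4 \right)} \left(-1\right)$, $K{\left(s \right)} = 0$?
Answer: $1800$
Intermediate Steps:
$o = -2$ ($o = -2 + 0 \left(-1\right) = -2 + 0 = -2$)
$\left(-25\right) 36 o = \left(-25\right) 36 \left(-2\right) = \left(-900\right) \left(-2\right) = 1800$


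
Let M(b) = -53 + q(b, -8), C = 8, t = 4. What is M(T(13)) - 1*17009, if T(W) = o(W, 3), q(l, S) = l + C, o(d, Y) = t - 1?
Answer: -17051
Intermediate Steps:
o(d, Y) = 3 (o(d, Y) = 4 - 1 = 3)
q(l, S) = 8 + l (q(l, S) = l + 8 = 8 + l)
T(W) = 3
M(b) = -45 + b (M(b) = -53 + (8 + b) = -45 + b)
M(T(13)) - 1*17009 = (-45 + 3) - 1*17009 = -42 - 17009 = -17051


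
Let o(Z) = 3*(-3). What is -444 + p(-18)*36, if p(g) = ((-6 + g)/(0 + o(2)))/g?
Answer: -1348/3 ≈ -449.33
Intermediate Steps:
o(Z) = -9
p(g) = (2/3 - g/9)/g (p(g) = ((-6 + g)/(0 - 9))/g = ((-6 + g)/(-9))/g = ((-6 + g)*(-1/9))/g = (2/3 - g/9)/g)
-444 + p(-18)*36 = -444 + ((1/9)*(6 - 1*(-18))/(-18))*36 = -444 + ((1/9)*(-1/18)*(6 + 18))*36 = -444 + ((1/9)*(-1/18)*24)*36 = -444 - 4/27*36 = -444 - 16/3 = -1348/3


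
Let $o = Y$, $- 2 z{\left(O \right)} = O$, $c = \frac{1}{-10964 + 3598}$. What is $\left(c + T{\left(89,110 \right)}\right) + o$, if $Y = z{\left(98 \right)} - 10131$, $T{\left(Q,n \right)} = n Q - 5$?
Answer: $- \frac{2909571}{7366} \approx -395.0$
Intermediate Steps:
$T{\left(Q,n \right)} = -5 + Q n$ ($T{\left(Q,n \right)} = Q n - 5 = -5 + Q n$)
$c = - \frac{1}{7366}$ ($c = \frac{1}{-7366} = - \frac{1}{7366} \approx -0.00013576$)
$z{\left(O \right)} = - \frac{O}{2}$
$Y = -10180$ ($Y = \left(- \frac{1}{2}\right) 98 - 10131 = -49 - 10131 = -10180$)
$o = -10180$
$\left(c + T{\left(89,110 \right)}\right) + o = \left(- \frac{1}{7366} + \left(-5 + 89 \cdot 110\right)\right) - 10180 = \left(- \frac{1}{7366} + \left(-5 + 9790\right)\right) - 10180 = \left(- \frac{1}{7366} + 9785\right) - 10180 = \frac{72076309}{7366} - 10180 = - \frac{2909571}{7366}$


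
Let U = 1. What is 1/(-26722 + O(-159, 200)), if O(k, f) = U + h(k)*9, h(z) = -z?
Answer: -1/25290 ≈ -3.9541e-5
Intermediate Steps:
O(k, f) = 1 - 9*k (O(k, f) = 1 - k*9 = 1 - 9*k)
1/(-26722 + O(-159, 200)) = 1/(-26722 + (1 - 9*(-159))) = 1/(-26722 + (1 + 1431)) = 1/(-26722 + 1432) = 1/(-25290) = -1/25290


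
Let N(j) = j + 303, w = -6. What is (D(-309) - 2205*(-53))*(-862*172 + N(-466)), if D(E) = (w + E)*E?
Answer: -31793063400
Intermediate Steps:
N(j) = 303 + j
D(E) = E*(-6 + E) (D(E) = (-6 + E)*E = E*(-6 + E))
(D(-309) - 2205*(-53))*(-862*172 + N(-466)) = (-309*(-6 - 309) - 2205*(-53))*(-862*172 + (303 - 466)) = (-309*(-315) + 116865)*(-148264 - 163) = (97335 + 116865)*(-148427) = 214200*(-148427) = -31793063400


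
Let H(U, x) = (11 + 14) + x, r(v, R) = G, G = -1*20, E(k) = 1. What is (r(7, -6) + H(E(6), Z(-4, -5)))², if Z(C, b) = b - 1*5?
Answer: 25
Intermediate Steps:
Z(C, b) = -5 + b (Z(C, b) = b - 5 = -5 + b)
G = -20
r(v, R) = -20
H(U, x) = 25 + x
(r(7, -6) + H(E(6), Z(-4, -5)))² = (-20 + (25 + (-5 - 5)))² = (-20 + (25 - 10))² = (-20 + 15)² = (-5)² = 25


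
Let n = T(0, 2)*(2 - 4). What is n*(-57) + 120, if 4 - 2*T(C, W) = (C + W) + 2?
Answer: 120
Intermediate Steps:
T(C, W) = 1 - C/2 - W/2 (T(C, W) = 2 - ((C + W) + 2)/2 = 2 - (2 + C + W)/2 = 2 + (-1 - C/2 - W/2) = 1 - C/2 - W/2)
n = 0 (n = (1 - ½*0 - ½*2)*(2 - 4) = (1 + 0 - 1)*(-2) = 0*(-2) = 0)
n*(-57) + 120 = 0*(-57) + 120 = 0 + 120 = 120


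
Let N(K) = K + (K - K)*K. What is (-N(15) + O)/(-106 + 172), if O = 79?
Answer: 32/33 ≈ 0.96970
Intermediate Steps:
N(K) = K (N(K) = K + 0*K = K + 0 = K)
(-N(15) + O)/(-106 + 172) = (-1*15 + 79)/(-106 + 172) = (-15 + 79)/66 = 64*(1/66) = 32/33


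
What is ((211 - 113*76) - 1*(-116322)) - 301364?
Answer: -193419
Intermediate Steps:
((211 - 113*76) - 1*(-116322)) - 301364 = ((211 - 8588) + 116322) - 301364 = (-8377 + 116322) - 301364 = 107945 - 301364 = -193419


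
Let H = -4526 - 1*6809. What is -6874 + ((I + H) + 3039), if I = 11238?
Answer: -3932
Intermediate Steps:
H = -11335 (H = -4526 - 6809 = -11335)
-6874 + ((I + H) + 3039) = -6874 + ((11238 - 11335) + 3039) = -6874 + (-97 + 3039) = -6874 + 2942 = -3932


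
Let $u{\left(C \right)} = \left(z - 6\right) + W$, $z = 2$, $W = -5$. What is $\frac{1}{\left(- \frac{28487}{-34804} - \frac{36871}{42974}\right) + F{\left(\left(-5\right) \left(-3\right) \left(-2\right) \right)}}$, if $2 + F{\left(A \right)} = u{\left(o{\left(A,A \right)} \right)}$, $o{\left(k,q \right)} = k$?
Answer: $- \frac{747833548}{8255698001} \approx -0.090584$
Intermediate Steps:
$u{\left(C \right)} = -9$ ($u{\left(C \right)} = \left(2 - 6\right) - 5 = -4 - 5 = -9$)
$F{\left(A \right)} = -11$ ($F{\left(A \right)} = -2 - 9 = -11$)
$\frac{1}{\left(- \frac{28487}{-34804} - \frac{36871}{42974}\right) + F{\left(\left(-5\right) \left(-3\right) \left(-2\right) \right)}} = \frac{1}{\left(- \frac{28487}{-34804} - \frac{36871}{42974}\right) - 11} = \frac{1}{\left(\left(-28487\right) \left(- \frac{1}{34804}\right) - \frac{36871}{42974}\right) - 11} = \frac{1}{\left(\frac{28487}{34804} - \frac{36871}{42974}\right) - 11} = \frac{1}{- \frac{29528973}{747833548} - 11} = \frac{1}{- \frac{8255698001}{747833548}} = - \frac{747833548}{8255698001}$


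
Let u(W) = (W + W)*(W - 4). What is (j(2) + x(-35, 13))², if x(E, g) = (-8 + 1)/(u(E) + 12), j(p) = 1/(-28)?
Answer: 2157961/1473638544 ≈ 0.0014644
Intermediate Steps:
u(W) = 2*W*(-4 + W) (u(W) = (2*W)*(-4 + W) = 2*W*(-4 + W))
j(p) = -1/28
x(E, g) = -7/(12 + 2*E*(-4 + E)) (x(E, g) = (-8 + 1)/(2*E*(-4 + E) + 12) = -7/(12 + 2*E*(-4 + E)))
(j(2) + x(-35, 13))² = (-1/28 - 7/(12 + 2*(-35)*(-4 - 35)))² = (-1/28 - 7/(12 + 2*(-35)*(-39)))² = (-1/28 - 7/(12 + 2730))² = (-1/28 - 7/2742)² = (-1469/38388)² = 2157961/1473638544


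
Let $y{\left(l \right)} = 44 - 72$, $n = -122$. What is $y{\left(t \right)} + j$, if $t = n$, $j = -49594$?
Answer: $-49622$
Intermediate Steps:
$t = -122$
$y{\left(l \right)} = -28$
$y{\left(t \right)} + j = -28 - 49594 = -49622$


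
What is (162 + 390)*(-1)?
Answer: -552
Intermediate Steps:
(162 + 390)*(-1) = 552*(-1) = -552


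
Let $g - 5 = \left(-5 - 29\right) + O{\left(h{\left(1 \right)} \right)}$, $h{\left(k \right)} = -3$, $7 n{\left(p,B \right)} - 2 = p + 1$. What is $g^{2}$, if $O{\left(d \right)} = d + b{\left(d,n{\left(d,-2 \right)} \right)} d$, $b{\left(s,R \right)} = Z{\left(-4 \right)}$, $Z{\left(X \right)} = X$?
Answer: $400$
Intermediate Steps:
$n{\left(p,B \right)} = \frac{3}{7} + \frac{p}{7}$ ($n{\left(p,B \right)} = \frac{2}{7} + \frac{p + 1}{7} = \frac{2}{7} + \frac{1 + p}{7} = \frac{2}{7} + \left(\frac{1}{7} + \frac{p}{7}\right) = \frac{3}{7} + \frac{p}{7}$)
$b{\left(s,R \right)} = -4$
$O{\left(d \right)} = - 3 d$ ($O{\left(d \right)} = d - 4 d = - 3 d$)
$g = -20$ ($g = 5 - 25 = -20$)
$g^{2} = \left(-20\right)^{2} = 400$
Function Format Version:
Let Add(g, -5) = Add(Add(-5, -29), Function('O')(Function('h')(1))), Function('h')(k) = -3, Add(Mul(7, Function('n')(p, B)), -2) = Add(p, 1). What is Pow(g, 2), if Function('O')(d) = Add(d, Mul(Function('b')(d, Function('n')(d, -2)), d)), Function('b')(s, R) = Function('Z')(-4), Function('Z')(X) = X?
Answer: 400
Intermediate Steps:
Function('n')(p, B) = Add(Rational(3, 7), Mul(Rational(1, 7), p)) (Function('n')(p, B) = Add(Rational(2, 7), Mul(Rational(1, 7), Add(p, 1))) = Add(Rational(2, 7), Mul(Rational(1, 7), Add(1, p))) = Add(Rational(2, 7), Add(Rational(1, 7), Mul(Rational(1, 7), p))) = Add(Rational(3, 7), Mul(Rational(1, 7), p)))
Function('b')(s, R) = -4
Function('O')(d) = Mul(-3, d) (Function('O')(d) = Add(d, Mul(-4, d)) = Mul(-3, d))
g = -20 (g = Add(5, Add(Add(-5, -29), Mul(-3, -3))) = Add(5, Add(-34, 9)) = Add(5, -25) = -20)
Pow(g, 2) = Pow(-20, 2) = 400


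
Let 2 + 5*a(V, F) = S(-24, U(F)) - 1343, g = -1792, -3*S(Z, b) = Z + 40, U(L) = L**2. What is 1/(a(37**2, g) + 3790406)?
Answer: 15/56852039 ≈ 2.6384e-7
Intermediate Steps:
S(Z, b) = -40/3 - Z/3 (S(Z, b) = -(Z + 40)/3 = -(40 + Z)/3 = -40/3 - Z/3)
a(V, F) = -4051/15 (a(V, F) = -2/5 + ((-40/3 - 1/3*(-24)) - 1343)/5 = -2/5 + ((-40/3 + 8) - 1343)/5 = -2/5 + (-16/3 - 1343)/5 = -2/5 + (1/5)*(-4045/3) = -2/5 - 809/3 = -4051/15)
1/(a(37**2, g) + 3790406) = 1/(-4051/15 + 3790406) = 1/(56852039/15) = 15/56852039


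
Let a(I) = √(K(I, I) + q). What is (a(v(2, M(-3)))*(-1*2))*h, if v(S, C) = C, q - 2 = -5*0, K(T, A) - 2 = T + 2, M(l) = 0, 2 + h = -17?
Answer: 38*√6 ≈ 93.081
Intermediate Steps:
h = -19 (h = -2 - 17 = -19)
K(T, A) = 4 + T (K(T, A) = 2 + (T + 2) = 2 + (2 + T) = 4 + T)
q = 2 (q = 2 - 5*0 = 2 + 0 = 2)
a(I) = √(6 + I) (a(I) = √((4 + I) + 2) = √(6 + I))
(a(v(2, M(-3)))*(-1*2))*h = (√(6 + 0)*(-1*2))*(-19) = (√6*(-2))*(-19) = -2*√6*(-19) = 38*√6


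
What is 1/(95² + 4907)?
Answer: 1/13932 ≈ 7.1777e-5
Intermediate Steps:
1/(95² + 4907) = 1/(9025 + 4907) = 1/13932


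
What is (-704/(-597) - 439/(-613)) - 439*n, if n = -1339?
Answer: 215120254616/365961 ≈ 5.8782e+5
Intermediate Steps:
(-704/(-597) - 439/(-613)) - 439*n = (-704/(-597) - 439/(-613)) - 439*(-1339) = (-704*(-1/597) - 439*(-1/613)) + 587821 = (704/597 + 439/613) + 587821 = 693635/365961 + 587821 = 215120254616/365961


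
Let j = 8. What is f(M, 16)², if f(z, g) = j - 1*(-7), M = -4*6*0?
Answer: 225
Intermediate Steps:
M = 0 (M = -24*0 = 0)
f(z, g) = 15 (f(z, g) = 8 - 1*(-7) = 8 + 7 = 15)
f(M, 16)² = 15² = 225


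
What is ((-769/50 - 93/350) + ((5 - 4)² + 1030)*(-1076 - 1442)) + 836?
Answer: -454166588/175 ≈ -2.5952e+6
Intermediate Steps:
((-769/50 - 93/350) + ((5 - 4)² + 1030)*(-1076 - 1442)) + 836 = ((-769*1/50 - 93*1/350) + (1² + 1030)*(-2518)) + 836 = ((-769/50 - 93/350) + (1 + 1030)*(-2518)) + 836 = (-2738/175 + 1031*(-2518)) + 836 = (-2738/175 - 2596058) + 836 = -454312888/175 + 836 = -454166588/175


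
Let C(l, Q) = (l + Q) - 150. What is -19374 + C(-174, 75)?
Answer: -19623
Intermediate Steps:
C(l, Q) = -150 + Q + l (C(l, Q) = (Q + l) - 150 = -150 + Q + l)
-19374 + C(-174, 75) = -19374 + (-150 + 75 - 174) = -19374 - 249 = -19623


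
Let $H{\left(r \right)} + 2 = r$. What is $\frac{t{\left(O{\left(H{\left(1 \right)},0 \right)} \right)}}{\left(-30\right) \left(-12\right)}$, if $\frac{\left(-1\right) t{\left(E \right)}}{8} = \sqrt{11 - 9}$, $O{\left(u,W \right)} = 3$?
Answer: $- \frac{\sqrt{2}}{45} \approx -0.031427$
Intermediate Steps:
$H{\left(r \right)} = -2 + r$
$t{\left(E \right)} = - 8 \sqrt{2}$ ($t{\left(E \right)} = - 8 \sqrt{11 - 9} = - 8 \sqrt{2}$)
$\frac{t{\left(O{\left(H{\left(1 \right)},0 \right)} \right)}}{\left(-30\right) \left(-12\right)} = \frac{\left(-8\right) \sqrt{2}}{\left(-30\right) \left(-12\right)} = \frac{\left(-8\right) \sqrt{2}}{360} = - 8 \sqrt{2} \cdot \frac{1}{360} = - \frac{\sqrt{2}}{45}$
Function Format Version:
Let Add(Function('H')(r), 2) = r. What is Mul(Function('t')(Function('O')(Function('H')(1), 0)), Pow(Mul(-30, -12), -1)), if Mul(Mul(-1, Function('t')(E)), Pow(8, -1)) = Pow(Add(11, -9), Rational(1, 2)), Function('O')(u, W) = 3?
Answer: Mul(Rational(-1, 45), Pow(2, Rational(1, 2))) ≈ -0.031427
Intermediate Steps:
Function('H')(r) = Add(-2, r)
Function('t')(E) = Mul(-8, Pow(2, Rational(1, 2))) (Function('t')(E) = Mul(-8, Pow(Add(11, -9), Rational(1, 2))) = Mul(-8, Pow(2, Rational(1, 2))))
Mul(Function('t')(Function('O')(Function('H')(1), 0)), Pow(Mul(-30, -12), -1)) = Mul(Mul(-8, Pow(2, Rational(1, 2))), Pow(Mul(-30, -12), -1)) = Mul(Mul(-8, Pow(2, Rational(1, 2))), Pow(360, -1)) = Mul(Mul(-8, Pow(2, Rational(1, 2))), Rational(1, 360)) = Mul(Rational(-1, 45), Pow(2, Rational(1, 2)))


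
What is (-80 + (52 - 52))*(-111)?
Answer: 8880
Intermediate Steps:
(-80 + (52 - 52))*(-111) = (-80 + 0)*(-111) = -80*(-111) = 8880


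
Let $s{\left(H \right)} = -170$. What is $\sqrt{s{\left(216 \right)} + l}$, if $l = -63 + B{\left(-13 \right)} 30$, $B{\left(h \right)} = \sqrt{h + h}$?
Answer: $\sqrt{-233 + 30 i \sqrt{26}} \approx 4.7816 + 15.996 i$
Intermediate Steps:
$B{\left(h \right)} = \sqrt{2} \sqrt{h}$ ($B{\left(h \right)} = \sqrt{2 h} = \sqrt{2} \sqrt{h}$)
$l = -63 + 30 i \sqrt{26}$ ($l = -63 + \sqrt{2} \sqrt{-13} \cdot 30 = -63 + \sqrt{2} i \sqrt{13} \cdot 30 = -63 + i \sqrt{26} \cdot 30 = -63 + 30 i \sqrt{26} \approx -63.0 + 152.97 i$)
$\sqrt{s{\left(216 \right)} + l} = \sqrt{-170 - \left(63 - 30 i \sqrt{26}\right)} = \sqrt{-233 + 30 i \sqrt{26}}$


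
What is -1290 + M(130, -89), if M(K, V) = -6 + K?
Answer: -1166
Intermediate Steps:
-1290 + M(130, -89) = -1290 + (-6 + 130) = -1290 + 124 = -1166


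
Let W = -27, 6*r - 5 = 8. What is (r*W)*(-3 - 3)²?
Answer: -2106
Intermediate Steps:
r = 13/6 (r = ⅚ + (⅙)*8 = ⅚ + 4/3 = 13/6 ≈ 2.1667)
(r*W)*(-3 - 3)² = ((13/6)*(-27))*(-3 - 3)² = -117/2*(-6)² = -117/2*36 = -2106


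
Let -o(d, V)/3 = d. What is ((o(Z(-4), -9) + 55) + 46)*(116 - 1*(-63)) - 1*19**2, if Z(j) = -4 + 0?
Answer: 19866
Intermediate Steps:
Z(j) = -4
o(d, V) = -3*d
((o(Z(-4), -9) + 55) + 46)*(116 - 1*(-63)) - 1*19**2 = ((-3*(-4) + 55) + 46)*(116 - 1*(-63)) - 1*19**2 = ((12 + 55) + 46)*(116 + 63) - 1*361 = (67 + 46)*179 - 361 = 113*179 - 361 = 20227 - 361 = 19866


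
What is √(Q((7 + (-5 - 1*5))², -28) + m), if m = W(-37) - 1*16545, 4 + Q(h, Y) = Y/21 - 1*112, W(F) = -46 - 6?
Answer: I*√150429/3 ≈ 129.28*I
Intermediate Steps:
W(F) = -52
Q(h, Y) = -116 + Y/21 (Q(h, Y) = -4 + (Y/21 - 1*112) = -4 + (Y*(1/21) - 112) = -4 + (Y/21 - 112) = -4 + (-112 + Y/21) = -116 + Y/21)
m = -16597 (m = -52 - 1*16545 = -52 - 16545 = -16597)
√(Q((7 + (-5 - 1*5))², -28) + m) = √((-116 + (1/21)*(-28)) - 16597) = √((-116 - 4/3) - 16597) = √(-352/3 - 16597) = √(-50143/3) = I*√150429/3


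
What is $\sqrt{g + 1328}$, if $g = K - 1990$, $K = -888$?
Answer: $5 i \sqrt{62} \approx 39.37 i$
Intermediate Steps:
$g = -2878$ ($g = -888 - 1990 = -2878$)
$\sqrt{g + 1328} = \sqrt{-2878 + 1328} = \sqrt{-1550} = 5 i \sqrt{62}$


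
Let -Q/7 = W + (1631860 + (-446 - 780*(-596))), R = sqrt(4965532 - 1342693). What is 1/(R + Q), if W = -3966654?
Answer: 13092520/171414076327561 - sqrt(3622839)/171414076327561 ≈ 7.6368e-8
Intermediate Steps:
R = sqrt(3622839) ≈ 1903.4
Q = 13092520 (Q = -7*(-3966654 + (1631860 + (-446 - 780*(-596)))) = -7*(-3966654 + (1631860 + (-446 + 464880))) = -7*(-3966654 + (1631860 + 464434)) = -7*(-3966654 + 2096294) = -7*(-1870360) = 13092520)
1/(R + Q) = 1/(sqrt(3622839) + 13092520) = 1/(13092520 + sqrt(3622839))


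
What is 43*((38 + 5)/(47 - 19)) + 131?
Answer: 5517/28 ≈ 197.04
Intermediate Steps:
43*((38 + 5)/(47 - 19)) + 131 = 43*(43/28) + 131 = 1849/28 + 131 = 5517/28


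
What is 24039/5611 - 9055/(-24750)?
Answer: 129154571/27774450 ≈ 4.6501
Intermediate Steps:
24039/5611 - 9055/(-24750) = 24039*(1/5611) - 9055*(-1/24750) = 24039/5611 + 1811/4950 = 129154571/27774450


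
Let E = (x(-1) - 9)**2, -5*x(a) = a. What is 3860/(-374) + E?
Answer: 313782/4675 ≈ 67.119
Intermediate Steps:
x(a) = -a/5
E = 1936/25 (E = (-1/5*(-1) - 9)**2 = (1/5 - 9)**2 = (-44/5)**2 = 1936/25 ≈ 77.440)
3860/(-374) + E = 3860/(-374) + 1936/25 = 3860*(-1/374) + 1936/25 = -1930/187 + 1936/25 = 313782/4675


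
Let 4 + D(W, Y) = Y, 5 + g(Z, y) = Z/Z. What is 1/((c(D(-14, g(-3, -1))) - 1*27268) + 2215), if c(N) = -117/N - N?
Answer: -8/200243 ≈ -3.9951e-5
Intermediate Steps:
g(Z, y) = -4 (g(Z, y) = -5 + Z/Z = -5 + 1 = -4)
D(W, Y) = -4 + Y
c(N) = -N - 117/N (c(N) = -117/N - N = -N - 117/N)
1/((c(D(-14, g(-3, -1))) - 1*27268) + 2215) = 1/(((-(-4 - 4) - 117/(-4 - 4)) - 1*27268) + 2215) = 1/(((-1*(-8) - 117/(-8)) - 27268) + 2215) = 1/(((8 - 117*(-⅛)) - 27268) + 2215) = 1/(((8 + 117/8) - 27268) + 2215) = 1/((181/8 - 27268) + 2215) = 1/(-217963/8 + 2215) = 1/(-200243/8) = -8/200243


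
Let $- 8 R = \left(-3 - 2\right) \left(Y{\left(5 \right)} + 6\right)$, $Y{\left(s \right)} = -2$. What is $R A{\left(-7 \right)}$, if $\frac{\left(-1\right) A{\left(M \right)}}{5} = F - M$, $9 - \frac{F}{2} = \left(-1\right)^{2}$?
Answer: $- \frac{575}{2} \approx -287.5$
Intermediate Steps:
$F = 16$ ($F = 18 - 2 \left(-1\right)^{2} = 18 - 2 = 16$)
$A{\left(M \right)} = -80 + 5 M$ ($A{\left(M \right)} = - 5 \left(16 - M\right) = -80 + 5 M$)
$R = \frac{5}{2}$ ($R = - \frac{\left(-3 - 2\right) \left(-2 + 6\right)}{8} = - \frac{\left(-5\right) 4}{8} = \left(- \frac{1}{8}\right) \left(-20\right) = \frac{5}{2} \approx 2.5$)
$R A{\left(-7 \right)} = \frac{5 \left(-80 + 5 \left(-7\right)\right)}{2} = \frac{5 \left(-80 - 35\right)}{2} = \frac{5}{2} \left(-115\right) = - \frac{575}{2}$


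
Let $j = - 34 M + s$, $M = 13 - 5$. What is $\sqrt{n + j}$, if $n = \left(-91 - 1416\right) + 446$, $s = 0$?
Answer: $i \sqrt{1333} \approx 36.51 i$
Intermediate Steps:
$M = 8$
$j = -272$ ($j = \left(-34\right) 8 + 0 = -272 + 0 = -272$)
$n = -1061$ ($n = -1507 + 446 = -1061$)
$\sqrt{n + j} = \sqrt{-1061 - 272} = \sqrt{-1333} = i \sqrt{1333}$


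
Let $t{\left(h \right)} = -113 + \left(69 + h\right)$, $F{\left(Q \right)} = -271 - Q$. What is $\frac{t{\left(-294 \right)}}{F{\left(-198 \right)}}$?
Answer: $\frac{338}{73} \approx 4.6301$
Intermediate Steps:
$t{\left(h \right)} = -44 + h$
$\frac{t{\left(-294 \right)}}{F{\left(-198 \right)}} = \frac{-44 - 294}{-271 - -198} = - \frac{338}{-271 + 198} = - \frac{338}{-73} = \left(-338\right) \left(- \frac{1}{73}\right) = \frac{338}{73}$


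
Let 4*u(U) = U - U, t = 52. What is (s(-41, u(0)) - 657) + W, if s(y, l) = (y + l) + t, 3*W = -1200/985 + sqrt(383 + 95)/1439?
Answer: -127342/197 + sqrt(478)/4317 ≈ -646.40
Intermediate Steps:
u(U) = 0 (u(U) = (U - U)/4 = (1/4)*0 = 0)
W = -80/197 + sqrt(478)/4317 (W = (-1200/985 + sqrt(383 + 95)/1439)/3 = (-1200*1/985 + sqrt(478)*(1/1439))/3 = (-240/197 + sqrt(478)/1439)/3 = -80/197 + sqrt(478)/4317 ≈ -0.40103)
s(y, l) = 52 + l + y (s(y, l) = (y + l) + 52 = (l + y) + 52 = 52 + l + y)
(s(-41, u(0)) - 657) + W = ((52 + 0 - 41) - 657) + (-80/197 + sqrt(478)/4317) = (11 - 657) + (-80/197 + sqrt(478)/4317) = -646 + (-80/197 + sqrt(478)/4317) = -127342/197 + sqrt(478)/4317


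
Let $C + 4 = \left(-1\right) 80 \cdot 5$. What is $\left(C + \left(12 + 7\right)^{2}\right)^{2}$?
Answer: $1849$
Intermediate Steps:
$C = -404$ ($C = -4 + \left(-1\right) 80 \cdot 5 = -4 - 400 = -404$)
$\left(C + \left(12 + 7\right)^{2}\right)^{2} = \left(-404 + \left(12 + 7\right)^{2}\right)^{2} = \left(-404 + 19^{2}\right)^{2} = \left(-404 + 361\right)^{2} = \left(-43\right)^{2} = 1849$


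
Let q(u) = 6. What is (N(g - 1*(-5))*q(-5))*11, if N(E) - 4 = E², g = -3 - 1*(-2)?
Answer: 1320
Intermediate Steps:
g = -1 (g = -3 + 2 = -1)
N(E) = 4 + E²
(N(g - 1*(-5))*q(-5))*11 = ((4 + (-1 - 1*(-5))²)*6)*11 = ((4 + (-1 + 5)²)*6)*11 = ((4 + 4²)*6)*11 = ((4 + 16)*6)*11 = (20*6)*11 = 120*11 = 1320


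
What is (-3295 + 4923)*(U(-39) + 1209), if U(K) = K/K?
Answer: 1969880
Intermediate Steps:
U(K) = 1
(-3295 + 4923)*(U(-39) + 1209) = (-3295 + 4923)*(1 + 1209) = 1628*1210 = 1969880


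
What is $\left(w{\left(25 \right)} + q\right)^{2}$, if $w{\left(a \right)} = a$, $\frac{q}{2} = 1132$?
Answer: $5239521$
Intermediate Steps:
$q = 2264$ ($q = 2 \cdot 1132 = 2264$)
$\left(w{\left(25 \right)} + q\right)^{2} = \left(25 + 2264\right)^{2} = 2289^{2} = 5239521$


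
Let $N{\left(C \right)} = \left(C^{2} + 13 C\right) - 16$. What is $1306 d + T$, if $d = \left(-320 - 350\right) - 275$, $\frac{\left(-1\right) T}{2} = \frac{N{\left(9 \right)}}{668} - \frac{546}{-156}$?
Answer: $- \frac{206107650}{167} \approx -1.2342 \cdot 10^{6}$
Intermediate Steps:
$N{\left(C \right)} = -16 + C^{2} + 13 C$
$T = - \frac{1260}{167}$ ($T = - 2 \left(\frac{-16 + 9^{2} + 13 \cdot 9}{668} - \frac{546}{-156}\right) = - 2 \left(\left(-16 + 81 + 117\right) \frac{1}{668} - - \frac{7}{2}\right) = - 2 \left(182 \cdot \frac{1}{668} + \frac{7}{2}\right) = - 2 \left(\frac{91}{334} + \frac{7}{2}\right) = \left(-2\right) \frac{630}{167} = - \frac{1260}{167} \approx -7.5449$)
$d = -945$ ($d = -670 - 275 = -945$)
$1306 d + T = 1306 \left(-945\right) - \frac{1260}{167} = -1234170 - \frac{1260}{167} = - \frac{206107650}{167}$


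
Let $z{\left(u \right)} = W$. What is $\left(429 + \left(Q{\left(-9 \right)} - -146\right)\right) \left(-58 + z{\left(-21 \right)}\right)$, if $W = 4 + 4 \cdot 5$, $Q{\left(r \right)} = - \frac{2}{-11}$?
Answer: $- \frac{215118}{11} \approx -19556.0$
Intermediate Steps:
$Q{\left(r \right)} = \frac{2}{11}$ ($Q{\left(r \right)} = \left(-2\right) \left(- \frac{1}{11}\right) = \frac{2}{11}$)
$W = 24$ ($W = 4 + 20 = 24$)
$z{\left(u \right)} = 24$
$\left(429 + \left(Q{\left(-9 \right)} - -146\right)\right) \left(-58 + z{\left(-21 \right)}\right) = \left(429 + \left(\frac{2}{11} - -146\right)\right) \left(-58 + 24\right) = \left(429 + \left(\frac{2}{11} + 146\right)\right) \left(-34\right) = \left(429 + \frac{1608}{11}\right) \left(-34\right) = \frac{6327}{11} \left(-34\right) = - \frac{215118}{11}$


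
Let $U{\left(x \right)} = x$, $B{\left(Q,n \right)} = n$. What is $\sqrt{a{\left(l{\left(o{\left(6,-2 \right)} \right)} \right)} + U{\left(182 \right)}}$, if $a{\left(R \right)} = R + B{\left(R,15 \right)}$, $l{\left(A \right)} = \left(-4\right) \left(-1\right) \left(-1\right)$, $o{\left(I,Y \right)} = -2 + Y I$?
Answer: $\sqrt{193} \approx 13.892$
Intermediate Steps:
$o{\left(I,Y \right)} = -2 + I Y$
$l{\left(A \right)} = -4$ ($l{\left(A \right)} = 4 \left(-1\right) = -4$)
$a{\left(R \right)} = 15 + R$ ($a{\left(R \right)} = R + 15 = 15 + R$)
$\sqrt{a{\left(l{\left(o{\left(6,-2 \right)} \right)} \right)} + U{\left(182 \right)}} = \sqrt{\left(15 - 4\right) + 182} = \sqrt{11 + 182} = \sqrt{193}$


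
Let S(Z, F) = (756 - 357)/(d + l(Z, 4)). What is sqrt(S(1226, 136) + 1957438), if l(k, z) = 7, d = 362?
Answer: sqrt(29614095861)/123 ≈ 1399.1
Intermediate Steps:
S(Z, F) = 133/123 (S(Z, F) = (756 - 357)/(362 + 7) = 399/369 = 399*(1/369) = 133/123)
sqrt(S(1226, 136) + 1957438) = sqrt(133/123 + 1957438) = sqrt(240765007/123) = sqrt(29614095861)/123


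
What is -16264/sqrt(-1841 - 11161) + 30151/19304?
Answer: 30151/19304 + 8132*I*sqrt(13002)/6501 ≈ 1.5619 + 142.63*I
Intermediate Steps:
-16264/sqrt(-1841 - 11161) + 30151/19304 = -16264*(-I*sqrt(13002)/13002) + 30151*(1/19304) = -16264*(-I*sqrt(13002)/13002) + 30151/19304 = -(-8132)*I*sqrt(13002)/6501 + 30151/19304 = 8132*I*sqrt(13002)/6501 + 30151/19304 = 30151/19304 + 8132*I*sqrt(13002)/6501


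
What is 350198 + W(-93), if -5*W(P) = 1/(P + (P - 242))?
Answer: 749423721/2140 ≈ 3.5020e+5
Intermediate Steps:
W(P) = -1/(5*(-242 + 2*P)) (W(P) = -1/(5*(P + (P - 242))) = -1/(5*(P + (-242 + P))) = -1/(5*(-242 + 2*P)))
350198 + W(-93) = 350198 - 1/(-1210 + 10*(-93)) = 350198 - 1/(-1210 - 930) = 350198 - 1/(-2140) = 350198 - 1*(-1/2140) = 350198 + 1/2140 = 749423721/2140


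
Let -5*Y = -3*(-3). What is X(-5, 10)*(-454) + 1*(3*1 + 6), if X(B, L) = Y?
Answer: 4131/5 ≈ 826.20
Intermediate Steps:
Y = -9/5 (Y = -(-3)*(-3)/5 = -⅕*9 = -9/5 ≈ -1.8000)
X(B, L) = -9/5
X(-5, 10)*(-454) + 1*(3*1 + 6) = -9/5*(-454) + 1*(3*1 + 6) = 4086/5 + 1*(3 + 6) = 4086/5 + 1*9 = 4086/5 + 9 = 4131/5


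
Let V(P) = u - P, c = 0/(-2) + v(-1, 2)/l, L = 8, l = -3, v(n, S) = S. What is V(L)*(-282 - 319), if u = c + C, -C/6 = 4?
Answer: 58898/3 ≈ 19633.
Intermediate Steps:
C = -24 (C = -6*4 = -24)
c = -⅔ (c = 0/(-2) + 2/(-3) = 0*(-½) + 2*(-⅓) = 0 - ⅔ = -⅔ ≈ -0.66667)
u = -74/3 (u = -⅔ - 24 = -74/3 ≈ -24.667)
V(P) = -74/3 - P
V(L)*(-282 - 319) = (-74/3 - 1*8)*(-282 - 319) = (-74/3 - 8)*(-601) = -98/3*(-601) = 58898/3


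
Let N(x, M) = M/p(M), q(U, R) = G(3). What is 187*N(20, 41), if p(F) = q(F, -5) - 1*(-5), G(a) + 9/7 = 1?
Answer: 4879/3 ≈ 1626.3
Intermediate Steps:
G(a) = -2/7 (G(a) = -9/7 + 1 = -2/7)
q(U, R) = -2/7
p(F) = 33/7 (p(F) = -2/7 - 1*(-5) = -2/7 + 5 = 33/7)
N(x, M) = 7*M/33 (N(x, M) = M/(33/7) = M*(7/33) = 7*M/33)
187*N(20, 41) = 187*((7/33)*41) = 187*(287/33) = 4879/3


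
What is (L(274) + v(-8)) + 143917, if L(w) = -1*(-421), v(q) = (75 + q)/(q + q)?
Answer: 2309341/16 ≈ 1.4433e+5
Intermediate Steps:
v(q) = (75 + q)/(2*q) (v(q) = (75 + q)/((2*q)) = (75 + q)*(1/(2*q)) = (75 + q)/(2*q))
L(w) = 421
(L(274) + v(-8)) + 143917 = (421 + (1/2)*(75 - 8)/(-8)) + 143917 = (421 + (1/2)*(-1/8)*67) + 143917 = (421 - 67/16) + 143917 = 6669/16 + 143917 = 2309341/16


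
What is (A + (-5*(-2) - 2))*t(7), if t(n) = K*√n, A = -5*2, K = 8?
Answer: -16*√7 ≈ -42.332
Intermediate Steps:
A = -10
t(n) = 8*√n
(A + (-5*(-2) - 2))*t(7) = (-10 + (-5*(-2) - 2))*(8*√7) = (-10 + (10 - 2))*(8*√7) = (-10 + 8)*(8*√7) = -16*√7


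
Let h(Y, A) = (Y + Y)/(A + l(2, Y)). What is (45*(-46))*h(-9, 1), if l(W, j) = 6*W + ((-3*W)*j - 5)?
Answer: 18630/31 ≈ 600.97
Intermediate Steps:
l(W, j) = -5 + 6*W - 3*W*j (l(W, j) = 6*W + (-3*W*j - 5) = 6*W + (-5 - 3*W*j) = -5 + 6*W - 3*W*j)
h(Y, A) = 2*Y/(7 + A - 6*Y) (h(Y, A) = (Y + Y)/(A + (-5 + 6*2 - 3*2*Y)) = (2*Y)/(A + (-5 + 12 - 6*Y)) = (2*Y)/(A + (7 - 6*Y)) = (2*Y)/(7 + A - 6*Y) = 2*Y/(7 + A - 6*Y))
(45*(-46))*h(-9, 1) = (45*(-46))*(2*(-9)/(7 + 1 - 6*(-9))) = -4140*(-9)/(7 + 1 + 54) = -4140*(-9)/62 = -2070*(-9/31) = 18630/31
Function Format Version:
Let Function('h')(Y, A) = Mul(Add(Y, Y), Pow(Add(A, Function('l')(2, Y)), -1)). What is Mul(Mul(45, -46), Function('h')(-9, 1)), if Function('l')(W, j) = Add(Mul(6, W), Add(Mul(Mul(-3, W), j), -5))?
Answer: Rational(18630, 31) ≈ 600.97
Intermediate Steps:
Function('l')(W, j) = Add(-5, Mul(6, W), Mul(-3, W, j)) (Function('l')(W, j) = Add(Mul(6, W), Add(Mul(-3, W, j), -5)) = Add(Mul(6, W), Add(-5, Mul(-3, W, j))) = Add(-5, Mul(6, W), Mul(-3, W, j)))
Function('h')(Y, A) = Mul(2, Y, Pow(Add(7, A, Mul(-6, Y)), -1)) (Function('h')(Y, A) = Mul(Add(Y, Y), Pow(Add(A, Add(-5, Mul(6, 2), Mul(-3, 2, Y))), -1)) = Mul(Mul(2, Y), Pow(Add(A, Add(-5, 12, Mul(-6, Y))), -1)) = Mul(Mul(2, Y), Pow(Add(A, Add(7, Mul(-6, Y))), -1)) = Mul(Mul(2, Y), Pow(Add(7, A, Mul(-6, Y)), -1)) = Mul(2, Y, Pow(Add(7, A, Mul(-6, Y)), -1)))
Mul(Mul(45, -46), Function('h')(-9, 1)) = Mul(Mul(45, -46), Mul(2, -9, Pow(Add(7, 1, Mul(-6, -9)), -1))) = Mul(-2070, Mul(2, -9, Pow(Add(7, 1, 54), -1))) = Mul(-2070, Mul(2, -9, Pow(62, -1))) = Mul(-2070, Mul(2, -9, Rational(1, 62))) = Mul(-2070, Rational(-9, 31)) = Rational(18630, 31)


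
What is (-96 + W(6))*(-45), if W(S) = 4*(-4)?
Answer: 5040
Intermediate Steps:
W(S) = -16
(-96 + W(6))*(-45) = (-96 - 16)*(-45) = -112*(-45) = 5040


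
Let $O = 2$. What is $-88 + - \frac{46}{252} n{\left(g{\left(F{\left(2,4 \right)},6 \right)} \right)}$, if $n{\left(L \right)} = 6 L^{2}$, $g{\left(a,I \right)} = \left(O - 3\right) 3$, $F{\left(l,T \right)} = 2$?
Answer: $- \frac{685}{7} \approx -97.857$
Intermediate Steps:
$g{\left(a,I \right)} = -3$ ($g{\left(a,I \right)} = \left(2 - 3\right) 3 = \left(-1\right) 3 = -3$)
$-88 + - \frac{46}{252} n{\left(g{\left(F{\left(2,4 \right)},6 \right)} \right)} = -88 + - \frac{46}{252} \cdot 6 \left(-3\right)^{2} = -88 + \left(-46\right) \frac{1}{252} \cdot 6 \cdot 9 = -88 - \frac{69}{7} = - \frac{685}{7}$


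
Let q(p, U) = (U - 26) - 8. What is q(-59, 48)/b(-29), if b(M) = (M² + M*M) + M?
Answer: 14/1653 ≈ 0.0084694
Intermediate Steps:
b(M) = M + 2*M² (b(M) = (M² + M²) + M = 2*M² + M = M + 2*M²)
q(p, U) = -34 + U (q(p, U) = (-26 + U) - 8 = -34 + U)
q(-59, 48)/b(-29) = (-34 + 48)/((-29*(1 + 2*(-29)))) = 14/((-29*(1 - 58))) = 14/((-29*(-57))) = 14/1653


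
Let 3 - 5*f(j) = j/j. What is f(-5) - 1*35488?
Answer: -177438/5 ≈ -35488.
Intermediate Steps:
f(j) = ⅖ (f(j) = ⅗ - j/(5*j) = ⅗ - ⅕*1 = ⅗ - ⅕ = ⅖)
f(-5) - 1*35488 = ⅖ - 1*35488 = ⅖ - 35488 = -177438/5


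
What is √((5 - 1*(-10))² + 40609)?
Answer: √40834 ≈ 202.07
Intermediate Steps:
√((5 - 1*(-10))² + 40609) = √((5 + 10)² + 40609) = √(15² + 40609) = √(225 + 40609) = √40834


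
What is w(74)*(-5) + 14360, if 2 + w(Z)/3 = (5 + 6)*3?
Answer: 13895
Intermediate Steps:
w(Z) = 93 (w(Z) = -6 + 3*((5 + 6)*3) = -6 + 3*(11*3) = -6 + 3*33 = -6 + 99 = 93)
w(74)*(-5) + 14360 = 93*(-5) + 14360 = -465 + 14360 = 13895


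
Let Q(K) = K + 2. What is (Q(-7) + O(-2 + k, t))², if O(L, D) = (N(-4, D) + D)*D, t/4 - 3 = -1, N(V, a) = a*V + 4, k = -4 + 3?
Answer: 27225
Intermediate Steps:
k = -1
N(V, a) = 4 + V*a (N(V, a) = V*a + 4 = 4 + V*a)
t = 8 (t = 12 + 4*(-1) = 12 - 4 = 8)
O(L, D) = D*(4 - 3*D) (O(L, D) = ((4 - 4*D) + D)*D = (4 - 3*D)*D = D*(4 - 3*D))
Q(K) = 2 + K
(Q(-7) + O(-2 + k, t))² = ((2 - 7) + 8*(4 - 3*8))² = (-5 + 8*(4 - 24))² = (-5 + 8*(-20))² = (-5 - 160)² = (-165)² = 27225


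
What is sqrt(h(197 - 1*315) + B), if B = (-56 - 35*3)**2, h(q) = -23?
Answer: sqrt(25898) ≈ 160.93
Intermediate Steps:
B = 25921 (B = (-56 - 105)**2 = (-161)**2 = 25921)
sqrt(h(197 - 1*315) + B) = sqrt(-23 + 25921) = sqrt(25898)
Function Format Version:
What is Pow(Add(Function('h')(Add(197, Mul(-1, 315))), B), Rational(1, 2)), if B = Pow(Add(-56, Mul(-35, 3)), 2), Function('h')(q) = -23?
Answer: Pow(25898, Rational(1, 2)) ≈ 160.93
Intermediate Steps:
B = 25921 (B = Pow(Add(-56, -105), 2) = Pow(-161, 2) = 25921)
Pow(Add(Function('h')(Add(197, Mul(-1, 315))), B), Rational(1, 2)) = Pow(Add(-23, 25921), Rational(1, 2)) = Pow(25898, Rational(1, 2))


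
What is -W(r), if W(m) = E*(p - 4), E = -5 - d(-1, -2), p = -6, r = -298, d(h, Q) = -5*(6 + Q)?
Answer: 150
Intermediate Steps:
d(h, Q) = -30 - 5*Q
E = 15 (E = -5 - (-30 - 5*(-2)) = -5 - (-30 + 10) = -5 - 1*(-20) = -5 + 20 = 15)
W(m) = -150 (W(m) = 15*(-6 - 4) = 15*(-10) = -150)
-W(r) = -1*(-150) = 150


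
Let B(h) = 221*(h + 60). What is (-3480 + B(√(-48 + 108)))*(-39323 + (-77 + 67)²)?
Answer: -383600940 - 17336566*√15 ≈ -4.5075e+8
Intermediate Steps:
B(h) = 13260 + 221*h (B(h) = 221*(60 + h) = 13260 + 221*h)
(-3480 + B(√(-48 + 108)))*(-39323 + (-77 + 67)²) = (-3480 + (13260 + 221*√(-48 + 108)))*(-39323 + (-77 + 67)²) = (-3480 + (13260 + 221*√60))*(-39323 + (-10)²) = (-3480 + (13260 + 221*(2*√15)))*(-39323 + 100) = (-3480 + (13260 + 442*√15))*(-39223) = (9780 + 442*√15)*(-39223) = -383600940 - 17336566*√15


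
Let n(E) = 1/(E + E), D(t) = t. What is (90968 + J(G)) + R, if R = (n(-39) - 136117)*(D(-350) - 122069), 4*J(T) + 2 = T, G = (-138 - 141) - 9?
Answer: 649872580031/39 ≈ 1.6663e+10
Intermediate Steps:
n(E) = 1/(2*E)
G = -288 (G = -279 - 9 = -288)
J(T) = -½ + T/4
R = 1299738070213/78 (R = ((½)/(-39) - 136117)*(-350 - 122069) = ((½)*(-1/39) - 136117)*(-122419) = (-1/78 - 136117)*(-122419) = -10617127/78*(-122419) = 1299738070213/78 ≈ 1.6663e+10)
(90968 + J(G)) + R = (90968 + (-½ + (¼)*(-288))) + 1299738070213/78 = (90968 + (-½ - 72)) + 1299738070213/78 = (90968 - 145/2) + 1299738070213/78 = 181791/2 + 1299738070213/78 = 649872580031/39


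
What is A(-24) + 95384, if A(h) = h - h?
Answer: 95384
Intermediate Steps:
A(h) = 0
A(-24) + 95384 = 0 + 95384 = 95384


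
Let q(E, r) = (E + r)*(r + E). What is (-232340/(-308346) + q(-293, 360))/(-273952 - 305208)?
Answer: -692198767/89290834680 ≈ -0.0077522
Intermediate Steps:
q(E, r) = (E + r)**2 (q(E, r) = (E + r)*(E + r) = (E + r)**2)
(-232340/(-308346) + q(-293, 360))/(-273952 - 305208) = (-232340/(-308346) + (-293 + 360)**2)/(-273952 - 305208) = (-232340*(-1/308346) + 67**2)/(-579160) = (116170/154173 + 4489)*(-1/579160) = (692198767/154173)*(-1/579160) = -692198767/89290834680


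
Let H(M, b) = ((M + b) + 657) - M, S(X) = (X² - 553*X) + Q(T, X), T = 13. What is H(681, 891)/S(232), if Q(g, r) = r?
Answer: -387/18560 ≈ -0.020851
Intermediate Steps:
S(X) = X² - 552*X (S(X) = (X² - 553*X) + X = X² - 552*X)
H(M, b) = 657 + b (H(M, b) = (657 + M + b) - M = 657 + b)
H(681, 891)/S(232) = (657 + 891)/((232*(-552 + 232))) = 1548/((232*(-320))) = 1548/(-74240) = 1548*(-1/74240) = -387/18560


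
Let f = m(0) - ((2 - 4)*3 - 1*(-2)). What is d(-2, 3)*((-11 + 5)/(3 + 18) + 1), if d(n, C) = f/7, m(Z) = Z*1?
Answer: 20/49 ≈ 0.40816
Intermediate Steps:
m(Z) = Z
f = 4 (f = 0 - ((2 - 4)*3 - 1*(-2)) = 0 - (-2*3 + 2) = 0 - (-6 + 2) = 0 - 1*(-4) = 0 + 4 = 4)
d(n, C) = 4/7
d(-2, 3)*((-11 + 5)/(3 + 18) + 1) = 4*((-11 + 5)/(3 + 18) + 1)/7 = 4*(-6/21 + 1)/7 = 4*(-6*1/21 + 1)/7 = 4*(-2/7 + 1)/7 = (4/7)*(5/7) = 20/49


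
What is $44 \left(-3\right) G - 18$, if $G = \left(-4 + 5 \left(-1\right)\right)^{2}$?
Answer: $-10710$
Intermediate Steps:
$G = 81$ ($G = \left(-4 - 5\right)^{2} = \left(-9\right)^{2} = 81$)
$44 \left(-3\right) G - 18 = 44 \left(-3\right) 81 - 18 = \left(-132\right) 81 - 18 = -10692 - 18 = -10710$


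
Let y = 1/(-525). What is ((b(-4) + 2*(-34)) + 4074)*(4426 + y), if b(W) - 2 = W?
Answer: 1329127228/75 ≈ 1.7722e+7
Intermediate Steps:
b(W) = 2 + W
y = -1/525 ≈ -0.0019048
((b(-4) + 2*(-34)) + 4074)*(4426 + y) = (((2 - 4) + 2*(-34)) + 4074)*(4426 - 1/525) = ((-2 - 68) + 4074)*(2323649/525) = (-70 + 4074)*(2323649/525) = 4004*(2323649/525) = 1329127228/75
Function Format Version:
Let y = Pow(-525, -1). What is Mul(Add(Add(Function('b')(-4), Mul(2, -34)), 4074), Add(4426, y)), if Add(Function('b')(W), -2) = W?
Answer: Rational(1329127228, 75) ≈ 1.7722e+7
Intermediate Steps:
Function('b')(W) = Add(2, W)
y = Rational(-1, 525) ≈ -0.0019048
Mul(Add(Add(Function('b')(-4), Mul(2, -34)), 4074), Add(4426, y)) = Mul(Add(Add(Add(2, -4), Mul(2, -34)), 4074), Add(4426, Rational(-1, 525))) = Mul(Add(Add(-2, -68), 4074), Rational(2323649, 525)) = Mul(Add(-70, 4074), Rational(2323649, 525)) = Mul(4004, Rational(2323649, 525)) = Rational(1329127228, 75)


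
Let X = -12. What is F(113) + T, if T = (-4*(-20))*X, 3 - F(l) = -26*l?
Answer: 1981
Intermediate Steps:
F(l) = 3 + 26*l (F(l) = 3 - (-26)*l = 3 + 26*l)
T = -960 (T = -4*(-20)*(-12) = 80*(-12) = -960)
F(113) + T = (3 + 26*113) - 960 = (3 + 2938) - 960 = 2941 - 960 = 1981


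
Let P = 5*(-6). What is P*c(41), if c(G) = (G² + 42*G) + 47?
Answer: -103500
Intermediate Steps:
P = -30
c(G) = 47 + G² + 42*G
P*c(41) = -30*(47 + 41² + 42*41) = -30*(47 + 1681 + 1722) = -30*3450 = -103500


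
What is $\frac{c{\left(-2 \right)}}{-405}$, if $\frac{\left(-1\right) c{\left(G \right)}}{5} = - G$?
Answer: $\frac{2}{81} \approx 0.024691$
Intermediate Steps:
$c{\left(G \right)} = 5 G$ ($c{\left(G \right)} = - 5 \left(- G\right) = 5 G$)
$\frac{c{\left(-2 \right)}}{-405} = \frac{5 \left(-2\right)}{-405} = \left(-10\right) \left(- \frac{1}{405}\right) = \frac{2}{81}$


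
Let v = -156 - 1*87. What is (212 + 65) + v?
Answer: 34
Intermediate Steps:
v = -243 (v = -156 - 87 = -243)
(212 + 65) + v = (212 + 65) - 243 = 277 - 243 = 34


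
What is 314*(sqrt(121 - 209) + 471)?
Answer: 147894 + 628*I*sqrt(22) ≈ 1.4789e+5 + 2945.6*I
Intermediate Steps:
314*(sqrt(121 - 209) + 471) = 314*(sqrt(-88) + 471) = 314*(2*I*sqrt(22) + 471) = 314*(471 + 2*I*sqrt(22)) = 147894 + 628*I*sqrt(22)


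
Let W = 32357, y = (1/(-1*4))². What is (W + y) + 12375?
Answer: 715713/16 ≈ 44732.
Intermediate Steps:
y = 1/16 (y = (1/(-4))² = (-¼)² = 1/16 ≈ 0.062500)
(W + y) + 12375 = (32357 + 1/16) + 12375 = 517713/16 + 12375 = 715713/16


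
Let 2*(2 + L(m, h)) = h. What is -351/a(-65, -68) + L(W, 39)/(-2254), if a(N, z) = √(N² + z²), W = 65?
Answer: -5/644 - 351*√8849/8849 ≈ -3.7391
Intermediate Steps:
L(m, h) = -2 + h/2
-351/a(-65, -68) + L(W, 39)/(-2254) = -351/√((-65)² + (-68)²) + (-2 + (½)*39)/(-2254) = -351/√(4225 + 4624) + (-2 + 39/2)*(-1/2254) = -351*√8849/8849 + (35/2)*(-1/2254) = -351*√8849/8849 - 5/644 = -5/644 - 351*√8849/8849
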